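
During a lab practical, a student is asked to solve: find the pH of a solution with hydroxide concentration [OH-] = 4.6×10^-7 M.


pOH = -log10([OH-]) = -log10(4.6×10^-7)
= 7 - log10(4.6) = 6.34
pH = 14 - pOH = 14 - 6.34 = 7.66

7.66


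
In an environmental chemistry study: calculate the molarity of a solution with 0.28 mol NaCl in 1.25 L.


M = n/V = 0.28/1.25 = 0.224 mol/L

0.224 M


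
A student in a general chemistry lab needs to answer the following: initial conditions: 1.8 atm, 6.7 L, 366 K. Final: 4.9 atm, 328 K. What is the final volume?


P1V1/T1 = P2V2/T2
V2 = P1V1T2/(T1P2)
= 1.8×6.7×328/(366×4.9)
= 2.206 L

2.206 L


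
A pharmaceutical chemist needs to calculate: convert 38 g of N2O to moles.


M(N2O) = 44.02 g/mol
n = mass/M = 38/44.02 = 0.8632 mol

0.8632 mol


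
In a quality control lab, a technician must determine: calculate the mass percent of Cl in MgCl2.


M(MgCl2) = 1×24.31 + 2×35.45 = 95.21 g/mol
Mass of Cl = 2 × 35.45 = 70.90 g/mol
% Cl = 70.90/95.21 × 100 = 74.47%

74.47%


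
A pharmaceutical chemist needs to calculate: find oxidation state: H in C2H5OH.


H is +1 with nonmetals
Oxidation number: +1

+1


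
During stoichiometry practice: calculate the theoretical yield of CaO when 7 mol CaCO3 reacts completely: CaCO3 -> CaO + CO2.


Mole ratio CaO:CaCO3 = 1:1
n(CaO) = 7 × 1/1 = 7.000 mol
mass = 7.000 × 56.08 = 392.56 g

392.56 g


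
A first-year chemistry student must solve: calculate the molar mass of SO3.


M(SO3) = 1×32.07 + 3×16.0
= 32.07 + 48.0
= 80.07 g/mol

80.07 g/mol


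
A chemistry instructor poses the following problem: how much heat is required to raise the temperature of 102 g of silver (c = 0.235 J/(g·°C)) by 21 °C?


q = mcΔT = 102 × 0.235 × 21
= 503.37 J

503.37 J


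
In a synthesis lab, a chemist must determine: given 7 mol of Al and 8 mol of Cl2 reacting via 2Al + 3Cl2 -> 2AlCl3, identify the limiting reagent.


Mole ratio available / coefficient:
  Al: 7/2 = 3.500
  Cl2: 8/3 = 2.667
Smaller ratio is limiting.

Cl2


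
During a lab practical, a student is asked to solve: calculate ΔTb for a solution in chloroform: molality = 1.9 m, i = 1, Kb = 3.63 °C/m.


ΔTb = Kb × m × i
= 3.63 × 1.9 × 1
= 6.897 °C

6.897 °C


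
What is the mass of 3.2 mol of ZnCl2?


M(ZnCl2) = 136.28 g/mol
mass = n × M = 3.2 × 136.28 = 436.10 g

436.10 g


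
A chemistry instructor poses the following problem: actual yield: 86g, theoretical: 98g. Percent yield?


% yield = actual/theoretical × 100
= 86/98 × 100
= 87.76%

87.76%


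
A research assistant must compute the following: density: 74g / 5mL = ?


ρ = mass/volume
= 74/5
= 14.8 g/mL

14.8 g/mL


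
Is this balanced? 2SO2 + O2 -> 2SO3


Equation: 2SO2 + O2 -> 2SO3
Check atoms: O: 6=6, S: 2=2
Balanced

Yes, balanced


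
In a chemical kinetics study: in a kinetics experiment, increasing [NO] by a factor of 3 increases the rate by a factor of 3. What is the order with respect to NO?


rate ∝ [NO]^n
3^n = 3 → n = 1
Order in NO: 1

1


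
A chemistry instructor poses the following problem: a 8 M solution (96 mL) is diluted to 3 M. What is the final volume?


C1V1 = C2V2
8 × 96 = 3 × V2
V2 = 768/3 = 256.0 mL

256.0 mL


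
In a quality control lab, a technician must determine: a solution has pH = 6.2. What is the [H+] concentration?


[H+] = 10^(-pH) = 10^(-6.2)
= 6.31×10^-7 M

6.31×10^-7 M


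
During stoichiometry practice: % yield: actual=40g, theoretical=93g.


% yield = actual/theoretical × 100
= 40/93 × 100
= 43.01%

43.01%


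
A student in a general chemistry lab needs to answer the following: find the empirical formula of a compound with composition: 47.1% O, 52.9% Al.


Assume 100 g sample. Moles of each element:
  O: 47.1/16.0 = 2.944 mol
  Al: 52.9/26.98 = 1.961 mol
Divide by smallest (1.961):
  O: 2.944/1.961 = 1.5
  Al: 1.961/1.961 = 1.0
Multiply all ratios by 2 to obtain whole numbers.
Empirical formula: Al2O3

Al2O3


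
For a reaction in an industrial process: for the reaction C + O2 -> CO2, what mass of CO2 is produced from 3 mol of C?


Mole ratio CO2:C = 1:1
n(CO2) = 3 × 1/1 = 3.000 mol
mass = 3.000 × 44.01 = 132.03 g

132.03 g


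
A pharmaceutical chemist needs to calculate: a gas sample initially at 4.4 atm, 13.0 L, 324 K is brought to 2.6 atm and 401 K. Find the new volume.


P1V1/T1 = P2V2/T2
V2 = P1V1T2/(T1P2)
= 4.4×13.0×401/(324×2.6)
= 27.228 L

27.228 L


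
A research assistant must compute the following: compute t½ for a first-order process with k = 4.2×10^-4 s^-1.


t½ = ln2/k = 0.693147/(4.2×10^-4 s^-1)
= 1650 s

1650 s


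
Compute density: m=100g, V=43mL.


ρ = mass/volume
= 100/43
= 2.326 g/mL

2.326 g/mL


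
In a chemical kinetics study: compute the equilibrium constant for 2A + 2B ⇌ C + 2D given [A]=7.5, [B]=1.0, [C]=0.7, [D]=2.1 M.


Kc = [C][D]^2/([A]^2[B]^2)
= (0.7^1 × 2.1^2)/(7.5^2 × 1.0^2)
= 3.087/56.25
= 0.05488

0.05488


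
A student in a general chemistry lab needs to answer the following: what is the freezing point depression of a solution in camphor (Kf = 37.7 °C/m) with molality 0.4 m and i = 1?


ΔTf = Kf × m × i
= 37.7 × 0.4 × 1
= 15.08 °C

15.08 °C


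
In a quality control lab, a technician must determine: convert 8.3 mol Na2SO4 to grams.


M(Na2SO4) = 142.05 g/mol
mass = n × M = 8.3 × 142.05 = 1179.02 g

1179.02 g


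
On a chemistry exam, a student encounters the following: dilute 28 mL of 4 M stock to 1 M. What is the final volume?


C1V1 = C2V2
4 × 28 = 1 × V2
V2 = 112/1 = 112.0 mL

112.0 mL


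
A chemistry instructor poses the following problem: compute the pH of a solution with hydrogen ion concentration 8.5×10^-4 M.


pH = -log10([H+]) = -log10(8.5×10^-4)
= 4 - log10(8.5)
= 4 - 0.93
= 3.07

3.07


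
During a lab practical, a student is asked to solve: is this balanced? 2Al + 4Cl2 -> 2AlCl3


Equation: 2Al + 4Cl2 -> 2AlCl3
Check atoms: Al: 2=2, Cl: 8≠6
Not balanced

No, not balanced


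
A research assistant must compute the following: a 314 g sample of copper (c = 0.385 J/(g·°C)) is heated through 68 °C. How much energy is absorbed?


q = mcΔT = 314 × 0.385 × 68
= 8220.52 J

8220.52 J


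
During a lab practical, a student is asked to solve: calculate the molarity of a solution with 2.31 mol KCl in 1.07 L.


M = n/V = 2.31/1.07 = 2.159 mol/L

2.159 M


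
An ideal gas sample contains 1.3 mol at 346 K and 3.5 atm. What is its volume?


PV = nRT  (R = 0.08206 L·atm/(mol·K))
V = nRT/P = 1.3×0.08206×346/3.5
= 10.546 L

10.546 L


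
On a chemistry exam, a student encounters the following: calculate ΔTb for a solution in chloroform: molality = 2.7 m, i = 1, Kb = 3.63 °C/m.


ΔTb = Kb × m × i
= 3.63 × 2.7 × 1
= 9.801 °C

9.801 °C


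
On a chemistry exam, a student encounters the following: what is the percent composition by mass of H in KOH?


M(KOH) = 1×39.1 + 1×16.0 + 1×1.008 = 56.108 g/mol
Mass of H = 1 × 1.008 = 1.008 g/mol
% H = 1.008/56.108 × 100 = 1.80%

1.80%


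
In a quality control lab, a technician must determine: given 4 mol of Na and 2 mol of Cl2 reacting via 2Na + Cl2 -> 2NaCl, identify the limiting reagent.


Mole ratio available / coefficient:
  Na: 4/2 = 2.000
  Cl2: 2/1 = 2.000
Smaller ratio is limiting.

neither (stoichiometric); Na and Cl2 are fully consumed


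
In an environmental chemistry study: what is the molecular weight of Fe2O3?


M(Fe2O3) = 2×55.85 + 3×16.0
= 111.7 + 48.0
= 159.7 g/mol

159.7 g/mol


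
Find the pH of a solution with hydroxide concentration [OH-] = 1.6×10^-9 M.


pOH = -log10([OH-]) = -log10(1.6×10^-9)
= 9 - log10(1.6) = 8.8
pH = 14 - pOH = 14 - 8.8 = 5.2

5.2


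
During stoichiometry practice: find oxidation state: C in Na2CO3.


2(+1) + x + 3(-2) = 0, so x = +4
Oxidation number: +4

+4


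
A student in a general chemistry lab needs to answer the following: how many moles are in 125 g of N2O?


M(N2O) = 44.02 g/mol
n = mass/M = 125/44.02 = 2.8396 mol

2.8396 mol


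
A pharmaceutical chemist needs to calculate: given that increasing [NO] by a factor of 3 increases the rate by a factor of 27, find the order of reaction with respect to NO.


rate ∝ [NO]^n
3^n = 27 → n = 3
Order in NO: 3

3


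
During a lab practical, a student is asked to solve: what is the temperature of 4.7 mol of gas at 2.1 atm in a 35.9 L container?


PV = nRT  (R = 0.08206 L·atm/(mol·K))
T = PV/(nR) = 2.1×35.9/(4.7×0.08206)
= 75.39/0.385682
= 195.47 K

195.47 K


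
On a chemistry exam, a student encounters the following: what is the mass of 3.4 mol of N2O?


M(N2O) = 44.02 g/mol
mass = n × M = 3.4 × 44.02 = 149.67 g

149.67 g


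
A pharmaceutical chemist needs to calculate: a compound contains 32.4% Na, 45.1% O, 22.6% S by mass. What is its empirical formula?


Assume 100 g sample. Moles of each element:
  Na: 32.4/22.99 = 1.409 mol
  O: 45.1/16.0 = 2.819 mol
  S: 22.6/32.07 = 0.705 mol
Divide by smallest (0.705):
  Na: 1.409/0.705 = 2.0
  O: 2.819/0.705 = 4.0
  S: 0.705/0.705 = 1.0
Empirical formula: Na2SO4

Na2SO4


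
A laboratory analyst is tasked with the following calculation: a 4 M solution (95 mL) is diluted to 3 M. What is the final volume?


C1V1 = C2V2
4 × 95 = 3 × V2
V2 = 380/3 = 126.67 mL

126.67 mL


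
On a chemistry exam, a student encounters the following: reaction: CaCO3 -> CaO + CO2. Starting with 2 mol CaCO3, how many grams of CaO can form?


Mole ratio CaO:CaCO3 = 1:1
n(CaO) = 2 × 1/1 = 2.000 mol
mass = 2.000 × 56.08 = 112.16 g

112.16 g


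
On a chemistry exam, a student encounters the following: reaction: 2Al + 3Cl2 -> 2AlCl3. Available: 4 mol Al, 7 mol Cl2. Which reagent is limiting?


Mole ratio available / coefficient:
  Al: 4/2 = 2.000
  Cl2: 7/3 = 2.333
Smaller ratio is limiting.

Al


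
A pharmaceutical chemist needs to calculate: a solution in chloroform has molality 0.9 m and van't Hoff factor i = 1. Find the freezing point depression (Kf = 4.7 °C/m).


ΔTf = Kf × m × i
= 4.7 × 0.9 × 1
= 4.23 °C

4.23 °C


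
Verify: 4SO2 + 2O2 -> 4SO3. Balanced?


Equation: 4SO2 + 2O2 -> 4SO3
Check atoms: O: 12=12, S: 4=4
Balanced

Yes, balanced


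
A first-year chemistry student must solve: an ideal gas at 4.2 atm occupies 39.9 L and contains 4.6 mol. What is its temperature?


PV = nRT  (R = 0.08206 L·atm/(mol·K))
T = PV/(nR) = 4.2×39.9/(4.6×0.08206)
= 167.58/0.377476
= 443.95 K

443.95 K


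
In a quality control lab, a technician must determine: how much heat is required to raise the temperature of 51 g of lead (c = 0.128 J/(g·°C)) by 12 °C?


q = mcΔT = 51 × 0.128 × 12
= 78.34 J

78.34 J


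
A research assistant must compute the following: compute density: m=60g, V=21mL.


ρ = mass/volume
= 60/21
= 2.857 g/mL

2.857 g/mL


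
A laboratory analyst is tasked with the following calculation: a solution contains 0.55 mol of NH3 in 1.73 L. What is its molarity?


M = n/V = 0.55/1.73 = 0.318 mol/L

0.318 M


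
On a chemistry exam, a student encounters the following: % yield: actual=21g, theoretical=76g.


% yield = actual/theoretical × 100
= 21/76 × 100
= 27.63%

27.63%


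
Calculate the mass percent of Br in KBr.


M(KBr) = 1×39.1 + 1×79.9 = 119.00 g/mol
Mass of Br = 1 × 79.9 = 79.90 g/mol
% Br = 79.90/119.00 × 100 = 67.14%

67.14%


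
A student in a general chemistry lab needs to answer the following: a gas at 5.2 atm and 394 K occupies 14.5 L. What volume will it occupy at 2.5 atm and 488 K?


P1V1/T1 = P2V2/T2
V2 = P1V1T2/(T1P2)
= 5.2×14.5×488/(394×2.5)
= 37.356 L

37.356 L


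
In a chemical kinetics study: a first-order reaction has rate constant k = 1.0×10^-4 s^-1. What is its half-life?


t½ = ln2/k = 0.693147/(1.0×10^-4 s^-1)
= 6931 s

6931 s


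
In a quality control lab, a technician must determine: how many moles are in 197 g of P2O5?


M(P2O5) = 141.94 g/mol
n = mass/M = 197/141.94 = 1.3879 mol

1.3879 mol


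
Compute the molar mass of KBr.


M(KBr) = 1×39.1 + 1×79.9
= 39.1 + 79.9
= 119.0 g/mol

119.0 g/mol


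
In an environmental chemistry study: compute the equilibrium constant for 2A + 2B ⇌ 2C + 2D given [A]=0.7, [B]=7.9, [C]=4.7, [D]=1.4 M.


Kc = [C]^2[D]^2/([A]^2[B]^2)
= (4.7^2 × 1.4^2)/(0.7^2 × 7.9^2)
= 43.2964/30.5809
= 1.416

1.416


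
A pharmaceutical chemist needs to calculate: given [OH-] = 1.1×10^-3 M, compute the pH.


pOH = -log10([OH-]) = -log10(1.1×10^-3)
= 3 - log10(1.1) = 2.96
pH = 14 - pOH = 14 - 2.96 = 11.04

11.04


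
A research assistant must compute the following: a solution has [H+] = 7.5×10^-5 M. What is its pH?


pH = -log10([H+]) = -log10(7.5×10^-5)
= 5 - log10(7.5)
= 5 - 0.88
= 4.12

4.12


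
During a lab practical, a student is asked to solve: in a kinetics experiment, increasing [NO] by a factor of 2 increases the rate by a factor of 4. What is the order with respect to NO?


rate ∝ [NO]^n
2^n = 4 → n = 2
Order in NO: 2

2


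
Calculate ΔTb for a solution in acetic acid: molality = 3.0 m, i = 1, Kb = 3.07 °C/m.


ΔTb = Kb × m × i
= 3.07 × 3.0 × 1
= 9.21 °C

9.21 °C


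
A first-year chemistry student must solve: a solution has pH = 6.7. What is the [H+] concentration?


[H+] = 10^(-pH) = 10^(-6.7)
= 2.0×10^-7 M

2.0×10^-7 M


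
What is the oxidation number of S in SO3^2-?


x + 3(-2) = -2, so x = +4
Oxidation number: +4

+4


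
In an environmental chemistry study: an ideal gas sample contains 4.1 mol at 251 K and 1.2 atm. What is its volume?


PV = nRT  (R = 0.08206 L·atm/(mol·K))
V = nRT/P = 4.1×0.08206×251/1.2
= 70.373 L

70.373 L


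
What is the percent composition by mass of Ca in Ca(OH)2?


M(Ca(OH)2) = 1×40.08 + 2×16.0 + 2×1.008 = 74.096 g/mol
Mass of Ca = 1 × 40.08 = 40.08 g/mol
% Ca = 40.08/74.096 × 100 = 54.09%

54.09%


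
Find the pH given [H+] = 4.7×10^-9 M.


pH = -log10([H+]) = -log10(4.7×10^-9)
= 9 - log10(4.7)
= 9 - 0.67
= 8.33

8.33


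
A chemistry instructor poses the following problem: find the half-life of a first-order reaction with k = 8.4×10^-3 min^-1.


t½ = ln2/k = 0.693147/(8.4×10^-3 min^-1)
= 82.52 min

82.52 min


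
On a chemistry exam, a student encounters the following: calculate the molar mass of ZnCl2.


M(ZnCl2) = 1×65.38 + 2×35.45
= 65.38 + 70.9
= 136.28 g/mol

136.28 g/mol


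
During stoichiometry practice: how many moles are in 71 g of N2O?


M(N2O) = 44.02 g/mol
n = mass/M = 71/44.02 = 1.6129 mol

1.6129 mol


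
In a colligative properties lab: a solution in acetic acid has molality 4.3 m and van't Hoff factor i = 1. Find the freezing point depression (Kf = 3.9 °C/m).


ΔTf = Kf × m × i
= 3.9 × 4.3 × 1
= 16.77 °C

16.77 °C


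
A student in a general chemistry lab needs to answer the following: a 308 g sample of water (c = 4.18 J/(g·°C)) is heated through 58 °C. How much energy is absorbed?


q = mcΔT = 308 × 4.18 × 58
= 74671.52 J

74671.52 J


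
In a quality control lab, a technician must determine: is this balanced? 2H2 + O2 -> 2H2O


Equation: 2H2 + O2 -> 2H2O
Check atoms: H: 4=4, O: 2=2
Balanced

Yes, balanced


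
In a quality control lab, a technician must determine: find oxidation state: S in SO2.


x + 2(-2) = 0, so x = +4
Oxidation number: +4

+4


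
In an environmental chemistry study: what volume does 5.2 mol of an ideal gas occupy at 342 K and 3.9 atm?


PV = nRT  (R = 0.08206 L·atm/(mol·K))
V = nRT/P = 5.2×0.08206×342/3.9
= 37.419 L

37.419 L


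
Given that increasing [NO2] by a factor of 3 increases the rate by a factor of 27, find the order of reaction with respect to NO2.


rate ∝ [NO2]^n
3^n = 27 → n = 3
Order in NO2: 3

3


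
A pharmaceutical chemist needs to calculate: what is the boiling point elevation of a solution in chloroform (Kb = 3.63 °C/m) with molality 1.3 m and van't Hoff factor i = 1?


ΔTb = Kb × m × i
= 3.63 × 1.3 × 1
= 4.719 °C

4.719 °C


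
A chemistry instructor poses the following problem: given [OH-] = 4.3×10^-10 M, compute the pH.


pOH = -log10([OH-]) = -log10(4.3×10^-10)
= 10 - log10(4.3) = 9.37
pH = 14 - pOH = 14 - 9.37 = 4.63

4.63


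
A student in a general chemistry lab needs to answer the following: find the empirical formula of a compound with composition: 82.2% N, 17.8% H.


Assume 100 g sample. Moles of each element:
  N: 82.2/14.01 = 5.867 mol
  H: 17.8/1.008 = 17.659 mol
Divide by smallest (5.867):
  N: 5.867/5.867 = 1.0
  H: 17.659/5.867 = 3.01
Empirical formula: NH3

NH3


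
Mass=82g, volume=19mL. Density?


ρ = mass/volume
= 82/19
= 4.316 g/mL

4.316 g/mL


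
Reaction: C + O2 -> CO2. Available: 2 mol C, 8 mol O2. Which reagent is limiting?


Mole ratio available / coefficient:
  C: 2/1 = 2.000
  O2: 8/1 = 8.000
Smaller ratio is limiting.

C


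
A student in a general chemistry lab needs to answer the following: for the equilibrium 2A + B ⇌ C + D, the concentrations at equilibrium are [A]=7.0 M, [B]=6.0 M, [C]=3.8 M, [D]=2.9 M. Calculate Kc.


Kc = [C][D]/([A]^2[B])
= (3.8^1 × 2.9^1)/(7.0^2 × 6.0^1)
= 11.02/294
= 0.03748

0.03748


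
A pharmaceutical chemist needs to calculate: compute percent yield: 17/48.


% yield = actual/theoretical × 100
= 17/48 × 100
= 35.42%

35.42%


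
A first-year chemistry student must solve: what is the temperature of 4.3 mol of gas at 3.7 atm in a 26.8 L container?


PV = nRT  (R = 0.08206 L·atm/(mol·K))
T = PV/(nR) = 3.7×26.8/(4.3×0.08206)
= 99.16/0.352858
= 281.02 K

281.02 K


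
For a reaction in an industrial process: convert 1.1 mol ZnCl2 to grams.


M(ZnCl2) = 136.28 g/mol
mass = n × M = 1.1 × 136.28 = 149.91 g

149.91 g


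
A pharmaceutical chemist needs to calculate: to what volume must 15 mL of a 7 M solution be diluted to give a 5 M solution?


C1V1 = C2V2
7 × 15 = 5 × V2
V2 = 105/5 = 21.0 mL

21.0 mL


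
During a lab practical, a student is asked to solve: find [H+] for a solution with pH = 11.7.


[H+] = 10^(-pH) = 10^(-11.7)
= 2.0×10^-12 M

2.0×10^-12 M


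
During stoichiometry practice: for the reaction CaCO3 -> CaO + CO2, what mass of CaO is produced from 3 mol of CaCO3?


Mole ratio CaO:CaCO3 = 1:1
n(CaO) = 3 × 1/1 = 3.000 mol
mass = 3.000 × 56.08 = 168.24 g

168.24 g


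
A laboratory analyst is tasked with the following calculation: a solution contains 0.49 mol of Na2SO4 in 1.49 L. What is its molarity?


M = n/V = 0.49/1.49 = 0.329 mol/L

0.329 M


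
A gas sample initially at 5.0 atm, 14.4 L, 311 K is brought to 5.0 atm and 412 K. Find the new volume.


P1V1/T1 = P2V2/T2
V2 = P1V1T2/(T1P2)
= 5.0×14.4×412/(311×5.0)
= 19.077 L

19.077 L


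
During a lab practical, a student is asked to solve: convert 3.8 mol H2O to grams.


M(H2O) = 18.02 g/mol
mass = n × M = 3.8 × 18.02 = 68.48 g

68.48 g


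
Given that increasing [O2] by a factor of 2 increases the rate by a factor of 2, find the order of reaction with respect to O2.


rate ∝ [O2]^n
2^n = 2 → n = 1
Order in O2: 1

1


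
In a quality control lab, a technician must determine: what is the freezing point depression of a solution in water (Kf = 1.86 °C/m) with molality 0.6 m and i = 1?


ΔTf = Kf × m × i
= 1.86 × 0.6 × 1
= 1.116 °C

1.116 °C


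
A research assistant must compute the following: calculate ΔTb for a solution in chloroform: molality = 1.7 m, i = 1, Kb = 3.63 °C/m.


ΔTb = Kb × m × i
= 3.63 × 1.7 × 1
= 6.171 °C

6.171 °C


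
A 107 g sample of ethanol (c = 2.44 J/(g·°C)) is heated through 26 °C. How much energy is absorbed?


q = mcΔT = 107 × 2.44 × 26
= 6788.08 J

6788.08 J


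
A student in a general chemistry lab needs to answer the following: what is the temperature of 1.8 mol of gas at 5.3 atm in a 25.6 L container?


PV = nRT  (R = 0.08206 L·atm/(mol·K))
T = PV/(nR) = 5.3×25.6/(1.8×0.08206)
= 135.68/0.147708
= 918.57 K

918.57 K


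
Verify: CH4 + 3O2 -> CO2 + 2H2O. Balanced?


Equation: CH4 + 3O2 -> CO2 + 2H2O
Check atoms: C: 1=1, H: 4=4, O: 6≠4
Not balanced

No, not balanced


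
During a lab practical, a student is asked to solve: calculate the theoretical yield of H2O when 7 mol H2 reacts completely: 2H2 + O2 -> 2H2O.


Mole ratio H2O:H2 = 2:2
n(H2O) = 7 × 2/2 = 7.000 mol
mass = 7.000 × 18.02 = 126.14 g

126.14 g


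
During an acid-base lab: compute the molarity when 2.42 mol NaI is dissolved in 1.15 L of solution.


M = n/V = 2.42/1.15 = 2.104 mol/L

2.104 M


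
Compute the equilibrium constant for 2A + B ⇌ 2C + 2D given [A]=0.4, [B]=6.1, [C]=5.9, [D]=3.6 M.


Kc = [C]^2[D]^2/([A]^2[B])
= (5.9^2 × 3.6^2)/(0.4^2 × 6.1^1)
= 451.1376/0.976
= 462.2

462.2


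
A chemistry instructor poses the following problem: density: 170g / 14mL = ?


ρ = mass/volume
= 170/14
= 12.143 g/mL

12.143 g/mL


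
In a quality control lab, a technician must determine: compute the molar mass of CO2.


M(CO2) = 1×12.01 + 2×16.0
= 12.01 + 32.0
= 44.01 g/mol

44.01 g/mol


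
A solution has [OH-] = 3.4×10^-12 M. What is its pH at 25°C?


pOH = -log10([OH-]) = -log10(3.4×10^-12)
= 12 - log10(3.4) = 11.47
pH = 14 - pOH = 14 - 11.47 = 2.53

2.53


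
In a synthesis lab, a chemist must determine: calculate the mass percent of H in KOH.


M(KOH) = 1×39.1 + 1×16.0 + 1×1.008 = 56.108 g/mol
Mass of H = 1 × 1.008 = 1.008 g/mol
% H = 1.008/56.108 × 100 = 1.80%

1.80%


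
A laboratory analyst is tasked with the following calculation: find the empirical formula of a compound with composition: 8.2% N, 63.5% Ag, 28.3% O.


Assume 100 g sample. Moles of each element:
  N: 8.2/14.01 = 0.585 mol
  Ag: 63.5/107.87 = 0.589 mol
  O: 28.3/16.0 = 1.769 mol
Divide by smallest (0.585):
  N: 0.585/0.585 = 1.0
  Ag: 0.589/0.585 = 1.01
  O: 1.769/0.585 = 3.02
Empirical formula: AgNO3

AgNO3


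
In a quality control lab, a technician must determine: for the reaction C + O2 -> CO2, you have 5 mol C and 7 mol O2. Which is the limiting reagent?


Mole ratio available / coefficient:
  C: 5/1 = 5.000
  O2: 7/1 = 7.000
Smaller ratio is limiting.

C


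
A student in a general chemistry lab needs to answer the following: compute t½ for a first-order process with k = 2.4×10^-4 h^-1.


t½ = ln2/k = 0.693147/(2.4×10^-4 h^-1)
= 2888 h

2888 h


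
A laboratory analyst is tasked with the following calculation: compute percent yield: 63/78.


% yield = actual/theoretical × 100
= 63/78 × 100
= 80.77%

80.77%


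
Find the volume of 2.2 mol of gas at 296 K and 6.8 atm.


PV = nRT  (R = 0.08206 L·atm/(mol·K))
V = nRT/P = 2.2×0.08206×296/6.8
= 7.858 L

7.858 L


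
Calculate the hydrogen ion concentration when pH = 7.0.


[H+] = 10^(-pH) = 10^(-7.0)
= 1.0×10^-7 M

1.0×10^-7 M


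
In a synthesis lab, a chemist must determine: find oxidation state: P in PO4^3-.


x + 4(-2) = -3, so x = +5
Oxidation number: +5

+5


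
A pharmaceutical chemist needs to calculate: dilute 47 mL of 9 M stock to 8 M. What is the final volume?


C1V1 = C2V2
9 × 47 = 8 × V2
V2 = 423/8 = 52.88 mL

52.88 mL


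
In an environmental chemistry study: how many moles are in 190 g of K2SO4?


M(K2SO4) = 174.27 g/mol
n = mass/M = 190/174.27 = 1.0903 mol

1.0903 mol


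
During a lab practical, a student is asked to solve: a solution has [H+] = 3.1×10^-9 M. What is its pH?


pH = -log10([H+]) = -log10(3.1×10^-9)
= 9 - log10(3.1)
= 9 - 0.49
= 8.51

8.51


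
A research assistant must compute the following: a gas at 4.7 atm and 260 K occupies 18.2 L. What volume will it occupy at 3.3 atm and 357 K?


P1V1/T1 = P2V2/T2
V2 = P1V1T2/(T1P2)
= 4.7×18.2×357/(260×3.3)
= 35.592 L

35.592 L


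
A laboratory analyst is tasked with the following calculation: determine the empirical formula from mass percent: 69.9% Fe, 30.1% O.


Assume 100 g sample. Moles of each element:
  Fe: 69.9/55.85 = 1.252 mol
  O: 30.1/16.0 = 1.881 mol
Divide by smallest (1.252):
  Fe: 1.252/1.252 = 1.0
  O: 1.881/1.252 = 1.5
Multiply all ratios by 2 to obtain whole numbers.
Empirical formula: Fe2O3

Fe2O3


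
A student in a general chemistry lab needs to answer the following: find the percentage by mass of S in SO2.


M(SO2) = 1×32.07 + 2×16.0 = 64.07 g/mol
Mass of S = 1 × 32.07 = 32.07 g/mol
% S = 32.07/64.07 × 100 = 50.05%

50.05%


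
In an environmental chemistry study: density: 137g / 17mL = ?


ρ = mass/volume
= 137/17
= 8.059 g/mL

8.059 g/mL


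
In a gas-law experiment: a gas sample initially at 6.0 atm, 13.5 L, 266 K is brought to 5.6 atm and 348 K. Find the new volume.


P1V1/T1 = P2V2/T2
V2 = P1V1T2/(T1P2)
= 6.0×13.5×348/(266×5.6)
= 18.923 L

18.923 L


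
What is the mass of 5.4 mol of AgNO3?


M(AgNO3) = 169.88 g/mol
mass = n × M = 5.4 × 169.88 = 917.35 g

917.35 g


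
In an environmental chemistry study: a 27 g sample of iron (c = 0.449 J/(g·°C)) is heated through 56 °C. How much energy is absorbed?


q = mcΔT = 27 × 0.449 × 56
= 678.89 J

678.89 J


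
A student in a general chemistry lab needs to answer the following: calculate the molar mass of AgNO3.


M(AgNO3) = 1×107.87 + 1×14.01 + 3×16.0
= 107.87 + 14.01 + 48.0
= 169.88 g/mol

169.88 g/mol


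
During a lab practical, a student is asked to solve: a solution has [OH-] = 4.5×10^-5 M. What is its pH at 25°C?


pOH = -log10([OH-]) = -log10(4.5×10^-5)
= 5 - log10(4.5) = 4.35
pH = 14 - pOH = 14 - 4.35 = 9.65

9.65


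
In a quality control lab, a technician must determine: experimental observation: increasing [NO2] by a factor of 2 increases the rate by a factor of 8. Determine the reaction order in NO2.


rate ∝ [NO2]^n
2^n = 8 → n = 3
Order in NO2: 3

3


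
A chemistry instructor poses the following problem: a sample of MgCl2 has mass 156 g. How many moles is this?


M(MgCl2) = 95.21 g/mol
n = mass/M = 156/95.21 = 1.6385 mol

1.6385 mol


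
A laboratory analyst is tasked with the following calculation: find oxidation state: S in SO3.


x + 3(-2) = 0, so x = +6
Oxidation number: +6

+6


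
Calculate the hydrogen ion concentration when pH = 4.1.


[H+] = 10^(-pH) = 10^(-4.1)
= 7.94×10^-5 M

7.94×10^-5 M


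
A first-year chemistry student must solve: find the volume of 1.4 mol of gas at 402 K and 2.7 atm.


PV = nRT  (R = 0.08206 L·atm/(mol·K))
V = nRT/P = 1.4×0.08206×402/2.7
= 17.105 L

17.105 L


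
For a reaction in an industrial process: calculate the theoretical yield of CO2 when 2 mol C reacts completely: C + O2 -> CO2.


Mole ratio CO2:C = 1:1
n(CO2) = 2 × 1/1 = 2.000 mol
mass = 2.000 × 44.01 = 88.02 g

88.02 g


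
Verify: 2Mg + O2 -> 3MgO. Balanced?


Equation: 2Mg + O2 -> 3MgO
Check atoms: Mg: 2≠3, O: 2≠3
Not balanced

No, not balanced


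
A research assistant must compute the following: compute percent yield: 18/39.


% yield = actual/theoretical × 100
= 18/39 × 100
= 46.15%

46.15%


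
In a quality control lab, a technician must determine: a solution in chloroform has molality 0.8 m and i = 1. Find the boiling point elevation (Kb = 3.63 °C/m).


ΔTb = Kb × m × i
= 3.63 × 0.8 × 1
= 2.904 °C

2.904 °C


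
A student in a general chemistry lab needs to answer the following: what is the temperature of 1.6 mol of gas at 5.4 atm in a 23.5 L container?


PV = nRT  (R = 0.08206 L·atm/(mol·K))
T = PV/(nR) = 5.4×23.5/(1.6×0.08206)
= 126.90/0.131296
= 966.52 K

966.52 K


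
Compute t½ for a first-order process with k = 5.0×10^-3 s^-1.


t½ = ln2/k = 0.693147/(5.0×10^-3 s^-1)
= 138.6 s

138.6 s


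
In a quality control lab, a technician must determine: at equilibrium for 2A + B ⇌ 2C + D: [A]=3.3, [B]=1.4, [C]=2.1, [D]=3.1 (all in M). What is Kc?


Kc = [C]^2[D]/([A]^2[B])
= (2.1^2 × 3.1^1)/(3.3^2 × 1.4^1)
= 13.671/15.246
= 0.8967

0.8967


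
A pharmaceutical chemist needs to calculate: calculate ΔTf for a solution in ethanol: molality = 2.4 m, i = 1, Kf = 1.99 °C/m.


ΔTf = Kf × m × i
= 1.99 × 2.4 × 1
= 4.776 °C

4.776 °C


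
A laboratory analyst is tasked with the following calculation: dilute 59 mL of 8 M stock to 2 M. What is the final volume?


C1V1 = C2V2
8 × 59 = 2 × V2
V2 = 472/2 = 236.0 mL

236.0 mL


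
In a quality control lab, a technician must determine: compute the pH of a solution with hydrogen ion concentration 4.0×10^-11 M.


pH = -log10([H+]) = -log10(4.0×10^-11)
= 11 - log10(4.0)
= 11 - 0.6
= 10.4

10.4


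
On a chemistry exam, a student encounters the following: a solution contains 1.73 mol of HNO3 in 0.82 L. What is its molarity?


M = n/V = 1.73/0.82 = 2.110 mol/L

2.110 M


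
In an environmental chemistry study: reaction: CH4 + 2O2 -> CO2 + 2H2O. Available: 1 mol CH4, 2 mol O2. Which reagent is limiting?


Mole ratio available / coefficient:
  CH4: 1/1 = 1.000
  O2: 2/2 = 1.000
Smaller ratio is limiting.

neither (stoichiometric); CH4 and O2 are fully consumed


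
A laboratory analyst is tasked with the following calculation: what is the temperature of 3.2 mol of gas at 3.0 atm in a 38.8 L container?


PV = nRT  (R = 0.08206 L·atm/(mol·K))
T = PV/(nR) = 3.0×38.8/(3.2×0.08206)
= 116.40/0.262592
= 443.27 K

443.27 K


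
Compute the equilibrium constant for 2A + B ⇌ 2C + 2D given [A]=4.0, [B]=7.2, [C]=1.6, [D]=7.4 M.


Kc = [C]^2[D]^2/([A]^2[B])
= (1.6^2 × 7.4^2)/(4.0^2 × 7.2^1)
= 140.1856/115.2
= 1.217

1.217


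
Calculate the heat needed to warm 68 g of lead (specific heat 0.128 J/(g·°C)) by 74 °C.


q = mcΔT = 68 × 0.128 × 74
= 644.10 J

644.10 J


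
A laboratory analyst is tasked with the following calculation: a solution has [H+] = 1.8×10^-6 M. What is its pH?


pH = -log10([H+]) = -log10(1.8×10^-6)
= 6 - log10(1.8)
= 6 - 0.26
= 5.74

5.74


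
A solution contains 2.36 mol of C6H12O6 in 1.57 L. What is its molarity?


M = n/V = 2.36/1.57 = 1.503 mol/L

1.503 M


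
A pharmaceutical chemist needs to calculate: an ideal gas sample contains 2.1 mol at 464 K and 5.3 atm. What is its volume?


PV = nRT  (R = 0.08206 L·atm/(mol·K))
V = nRT/P = 2.1×0.08206×464/5.3
= 15.087 L

15.087 L


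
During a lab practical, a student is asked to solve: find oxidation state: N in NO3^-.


x + 3(-2) = -1, so x = +5
Oxidation number: +5

+5


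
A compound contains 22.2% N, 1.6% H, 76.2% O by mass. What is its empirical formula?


Assume 100 g sample. Moles of each element:
  N: 22.2/14.01 = 1.585 mol
  H: 1.6/1.008 = 1.587 mol
  O: 76.2/16.0 = 4.763 mol
Divide by smallest (1.585):
  N: 1.585/1.585 = 1.0
  H: 1.587/1.585 = 1.0
  O: 4.763/1.585 = 3.01
Empirical formula: HNO3

HNO3


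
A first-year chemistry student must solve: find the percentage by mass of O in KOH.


M(KOH) = 1×39.1 + 1×16.0 + 1×1.008 = 56.108 g/mol
Mass of O = 1 × 16.0 = 16.00 g/mol
% O = 16.00/56.108 × 100 = 28.52%

28.52%


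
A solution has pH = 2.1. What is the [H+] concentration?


[H+] = 10^(-pH) = 10^(-2.1)
= 7.94×10^-3 M

7.94×10^-3 M


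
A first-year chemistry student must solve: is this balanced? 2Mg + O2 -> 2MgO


Equation: 2Mg + O2 -> 2MgO
Check atoms: Mg: 2=2, O: 2=2
Balanced

Yes, balanced


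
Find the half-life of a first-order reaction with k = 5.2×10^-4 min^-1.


t½ = ln2/k = 0.693147/(5.2×10^-4 min^-1)
= 1333 min

1333 min


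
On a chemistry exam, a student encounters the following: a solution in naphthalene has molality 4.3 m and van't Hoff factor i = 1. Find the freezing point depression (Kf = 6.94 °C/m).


ΔTf = Kf × m × i
= 6.94 × 4.3 × 1
= 29.842 °C

29.842 °C


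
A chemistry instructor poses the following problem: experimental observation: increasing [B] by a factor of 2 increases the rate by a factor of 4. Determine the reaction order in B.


rate ∝ [B]^n
2^n = 4 → n = 2
Order in B: 2

2


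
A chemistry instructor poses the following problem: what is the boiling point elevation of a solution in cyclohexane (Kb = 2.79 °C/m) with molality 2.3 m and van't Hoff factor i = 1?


ΔTb = Kb × m × i
= 2.79 × 2.3 × 1
= 6.417 °C

6.417 °C


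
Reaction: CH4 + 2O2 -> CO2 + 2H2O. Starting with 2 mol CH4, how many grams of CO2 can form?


Mole ratio CO2:CH4 = 1:1
n(CO2) = 2 × 1/1 = 2.000 mol
mass = 2.000 × 44.01 = 88.02 g

88.02 g


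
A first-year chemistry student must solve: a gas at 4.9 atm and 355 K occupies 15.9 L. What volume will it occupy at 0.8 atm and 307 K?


P1V1/T1 = P2V2/T2
V2 = P1V1T2/(T1P2)
= 4.9×15.9×307/(355×0.8)
= 84.22 L

84.22 L


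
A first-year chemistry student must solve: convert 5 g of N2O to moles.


M(N2O) = 44.02 g/mol
n = mass/M = 5/44.02 = 0.1136 mol

0.1136 mol


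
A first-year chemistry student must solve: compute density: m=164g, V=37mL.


ρ = mass/volume
= 164/37
= 4.432 g/mL

4.432 g/mL


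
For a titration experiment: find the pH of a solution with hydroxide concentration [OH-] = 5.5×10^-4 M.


pOH = -log10([OH-]) = -log10(5.5×10^-4)
= 4 - log10(5.5) = 3.26
pH = 14 - pOH = 14 - 3.26 = 10.74

10.74


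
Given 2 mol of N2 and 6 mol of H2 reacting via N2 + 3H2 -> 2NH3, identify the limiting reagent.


Mole ratio available / coefficient:
  N2: 2/1 = 2.000
  H2: 6/3 = 2.000
Smaller ratio is limiting.

neither (stoichiometric); N2 and H2 are fully consumed


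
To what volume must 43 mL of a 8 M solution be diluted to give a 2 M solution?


C1V1 = C2V2
8 × 43 = 2 × V2
V2 = 344/2 = 172.0 mL

172.0 mL


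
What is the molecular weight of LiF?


M(LiF) = 1×6.94 + 1×19.0
= 6.94 + 19.0
= 25.94 g/mol

25.94 g/mol


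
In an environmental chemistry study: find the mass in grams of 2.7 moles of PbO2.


M(PbO2) = 239.2 g/mol
mass = n × M = 2.7 × 239.2 = 645.84 g

645.84 g


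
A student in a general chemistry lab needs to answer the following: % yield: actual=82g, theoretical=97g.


% yield = actual/theoretical × 100
= 82/97 × 100
= 84.54%

84.54%


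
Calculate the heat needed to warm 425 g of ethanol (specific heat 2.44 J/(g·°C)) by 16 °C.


q = mcΔT = 425 × 2.44 × 16
= 16592.00 J

16592.00 J


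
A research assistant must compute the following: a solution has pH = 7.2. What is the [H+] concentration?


[H+] = 10^(-pH) = 10^(-7.2)
= 6.31×10^-8 M

6.31×10^-8 M


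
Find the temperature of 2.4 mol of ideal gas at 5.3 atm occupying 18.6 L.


PV = nRT  (R = 0.08206 L·atm/(mol·K))
T = PV/(nR) = 5.3×18.6/(2.4×0.08206)
= 98.58/0.196944
= 500.55 K

500.55 K


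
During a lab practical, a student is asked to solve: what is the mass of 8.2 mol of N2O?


M(N2O) = 44.02 g/mol
mass = n × M = 8.2 × 44.02 = 360.96 g

360.96 g


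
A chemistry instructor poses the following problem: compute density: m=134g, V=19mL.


ρ = mass/volume
= 134/19
= 7.053 g/mL

7.053 g/mL


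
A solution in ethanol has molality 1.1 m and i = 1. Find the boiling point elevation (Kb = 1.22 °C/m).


ΔTb = Kb × m × i
= 1.22 × 1.1 × 1
= 1.342 °C

1.342 °C


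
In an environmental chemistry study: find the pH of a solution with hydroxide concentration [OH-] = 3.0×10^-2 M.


pOH = -log10([OH-]) = -log10(3.0×10^-2)
= 2 - log10(3.0) = 1.52
pH = 14 - pOH = 14 - 1.52 = 12.48

12.48


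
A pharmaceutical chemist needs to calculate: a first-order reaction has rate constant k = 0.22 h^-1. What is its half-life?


t½ = ln2/k = 0.693147/(0.22 h^-1)
= 3.151 h

3.151 h


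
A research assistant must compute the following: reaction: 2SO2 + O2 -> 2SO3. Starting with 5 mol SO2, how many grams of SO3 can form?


Mole ratio SO3:SO2 = 2:2
n(SO3) = 5 × 2/2 = 5.000 mol
mass = 5.000 × 80.07 = 400.35 g

400.35 g


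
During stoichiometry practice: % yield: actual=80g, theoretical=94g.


% yield = actual/theoretical × 100
= 80/94 × 100
= 85.11%

85.11%


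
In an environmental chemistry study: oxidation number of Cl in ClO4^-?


x + 4(-2) = -1, so x = +7
Oxidation number: +7

+7


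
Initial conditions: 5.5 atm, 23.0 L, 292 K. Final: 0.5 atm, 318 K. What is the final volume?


P1V1/T1 = P2V2/T2
V2 = P1V1T2/(T1P2)
= 5.5×23.0×318/(292×0.5)
= 275.527 L

275.527 L


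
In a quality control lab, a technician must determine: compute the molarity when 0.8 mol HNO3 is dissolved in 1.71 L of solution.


M = n/V = 0.8/1.71 = 0.468 mol/L

0.468 M


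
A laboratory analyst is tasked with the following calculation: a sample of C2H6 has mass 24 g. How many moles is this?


M(C2H6) = 30.07 g/mol
n = mass/M = 24/30.07 = 0.7981 mol

0.7981 mol


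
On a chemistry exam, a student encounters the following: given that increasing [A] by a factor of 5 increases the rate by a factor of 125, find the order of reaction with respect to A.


rate ∝ [A]^n
5^n = 125 → n = 3
Order in A: 3

3


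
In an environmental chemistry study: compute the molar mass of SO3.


M(SO3) = 1×32.07 + 3×16.0
= 32.07 + 48.0
= 80.07 g/mol

80.07 g/mol


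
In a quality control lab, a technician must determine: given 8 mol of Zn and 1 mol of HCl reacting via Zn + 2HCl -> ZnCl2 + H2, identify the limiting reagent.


Mole ratio available / coefficient:
  Zn: 8/1 = 8.000
  HCl: 1/2 = 0.500
Smaller ratio is limiting.

HCl


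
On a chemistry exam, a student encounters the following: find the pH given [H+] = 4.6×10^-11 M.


pH = -log10([H+]) = -log10(4.6×10^-11)
= 11 - log10(4.6)
= 11 - 0.66
= 10.34

10.34


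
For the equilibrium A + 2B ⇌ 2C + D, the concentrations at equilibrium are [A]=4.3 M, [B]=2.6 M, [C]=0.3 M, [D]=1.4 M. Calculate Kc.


Kc = [C]^2[D]/([A][B]^2)
= (0.3^2 × 1.4^1)/(4.3^1 × 2.6^2)
= 0.126/29.068
= 0.004335

0.004335


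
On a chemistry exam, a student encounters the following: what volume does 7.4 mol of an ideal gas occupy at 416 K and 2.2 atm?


PV = nRT  (R = 0.08206 L·atm/(mol·K))
V = nRT/P = 7.4×0.08206×416/2.2
= 114.824 L

114.824 L


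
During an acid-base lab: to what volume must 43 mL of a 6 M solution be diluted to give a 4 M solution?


C1V1 = C2V2
6 × 43 = 4 × V2
V2 = 258/4 = 64.5 mL

64.5 mL


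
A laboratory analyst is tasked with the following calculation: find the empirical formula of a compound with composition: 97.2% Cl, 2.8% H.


Assume 100 g sample. Moles of each element:
  Cl: 97.2/35.45 = 2.742 mol
  H: 2.8/1.008 = 2.778 mol
Divide by smallest (2.742):
  Cl: 2.742/2.742 = 1.0
  H: 2.778/2.742 = 1.01
Empirical formula: HCl

HCl


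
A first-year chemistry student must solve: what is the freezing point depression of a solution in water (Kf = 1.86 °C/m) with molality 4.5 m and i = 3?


ΔTf = Kf × m × i
= 1.86 × 4.5 × 3
= 25.11 °C

25.11 °C


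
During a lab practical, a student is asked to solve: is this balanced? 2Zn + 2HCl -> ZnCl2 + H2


Equation: 2Zn + 2HCl -> ZnCl2 + H2
Check atoms: Cl: 2=2, H: 2=2, Zn: 2≠1
Not balanced

No, not balanced


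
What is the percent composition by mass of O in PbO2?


M(PbO2) = 1×207.2 + 2×16.0 = 239.20 g/mol
Mass of O = 2 × 16.0 = 32.00 g/mol
% O = 32.00/239.20 × 100 = 13.38%

13.38%


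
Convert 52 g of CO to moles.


M(CO) = 28.01 g/mol
n = mass/M = 52/28.01 = 1.8565 mol

1.8565 mol


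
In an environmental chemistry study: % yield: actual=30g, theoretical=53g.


% yield = actual/theoretical × 100
= 30/53 × 100
= 56.6%

56.6%


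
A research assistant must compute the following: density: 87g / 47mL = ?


ρ = mass/volume
= 87/47
= 1.851 g/mL

1.851 g/mL
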